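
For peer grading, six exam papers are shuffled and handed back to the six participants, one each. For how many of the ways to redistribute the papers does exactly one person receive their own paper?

Pick the single fixed position: C(6,1) = 6 ways.
The remaining 5 must be deranged: !5 = 44.
Total: 6 × 44 = 264.

264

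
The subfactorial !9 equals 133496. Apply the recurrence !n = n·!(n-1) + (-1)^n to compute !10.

!10 = 10·133496 + 1 = 1334961.

1334961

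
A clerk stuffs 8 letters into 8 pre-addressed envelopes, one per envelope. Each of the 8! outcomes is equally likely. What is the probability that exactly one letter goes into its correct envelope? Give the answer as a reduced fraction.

103/280

Favorable outcomes: C(8,1)·!7 = 8·1854 = 14832.
Total outcomes: 8! = 40320.
Probability = 14832/40320 = 103/280.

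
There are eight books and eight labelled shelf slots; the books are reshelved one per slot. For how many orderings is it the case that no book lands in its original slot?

By inclusion-exclusion, !8 = Σ (-1)^k · 8!/k! for k=0..8
= 8! - 8!/1! + 8!/2! - 8!/3! + 8!/4! - 8!/5! + 8!/6! - 8!/7! + 8!/8!
= 40320 - 40320 + 20160 - 6720 + 1680 - 336 + 56 - 8 + 1
= 14833

14833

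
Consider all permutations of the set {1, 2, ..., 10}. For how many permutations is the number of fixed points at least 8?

Sum C(10,i)·!(10-i) for i = 8..10:
  i=8: C(10,8)·!2 = 45·1 = 45
  i=9: C(10,9)·!1 = 10·0 = 0
  i=10: C(10,10)·!0 = 1·1 = 1
Total = 46.

46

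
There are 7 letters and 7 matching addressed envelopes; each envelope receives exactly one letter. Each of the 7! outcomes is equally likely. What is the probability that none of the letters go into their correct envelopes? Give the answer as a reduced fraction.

Favorable outcomes: !7 = 1854.
Total outcomes: 7! = 5040.
Probability = 1854/5040 = 103/280.

103/280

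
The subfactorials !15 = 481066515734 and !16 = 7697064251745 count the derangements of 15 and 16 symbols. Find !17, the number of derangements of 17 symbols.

130850092279664

!17 = (17-1)·(!16 + !15) = 16·(7697064251745 + 481066515734) = 16·8178130767479 = 130850092279664.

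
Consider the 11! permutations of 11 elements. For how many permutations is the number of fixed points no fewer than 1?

# with exactly i fixed is C(11,i)·!(11-i); sum over i=1..11:
  i=1: C(11,1)·!10 = 11·1334961 = 14684571
  i=2: C(11,2)·!9 = 55·133496 = 7342280
  i=3: C(11,3)·!8 = 165·14833 = 2447445
  i=4: C(11,4)·!7 = 330·1854 = 611820
  i=5: C(11,5)·!6 = 462·265 = 122430
  i=6: C(11,6)·!5 = 462·44 = 20328
  i=7: C(11,7)·!4 = 330·9 = 2970
  i=8: C(11,8)·!3 = 165·2 = 330
  i=9: C(11,9)·!2 = 55·1 = 55
  i=10: C(11,10)·!1 = 11·0 = 0
  i=11: C(11,11)·!0 = 1·1 = 1
Total = 25232230.

25232230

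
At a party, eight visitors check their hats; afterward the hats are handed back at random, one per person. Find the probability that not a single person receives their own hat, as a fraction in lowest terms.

2119/5760

Favorable outcomes: !8 = 14833.
Total outcomes: 8! = 40320.
Probability = 14833/40320 = 2119/5760.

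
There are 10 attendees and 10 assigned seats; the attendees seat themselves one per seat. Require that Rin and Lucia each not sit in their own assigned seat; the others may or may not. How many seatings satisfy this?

Let A_j be the event that the j-th constrained one is fixed. By inclusion-exclusion over the 2 events:
Σ_{j=0}^{2} (-1)^j C(2,j)(10-j)!
= C(2,0)·10! - C(2,1)·9! + C(2,2)·8!
= 3628800 - 725760 + 40320
= 2943360

2943360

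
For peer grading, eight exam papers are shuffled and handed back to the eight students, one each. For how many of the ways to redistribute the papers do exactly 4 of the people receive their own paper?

Pick the 4 fixed positions: C(8,4) = 70 ways.
The other 4 form a derangement: !4 = 9.
Total: 70 × 9 = 630.

630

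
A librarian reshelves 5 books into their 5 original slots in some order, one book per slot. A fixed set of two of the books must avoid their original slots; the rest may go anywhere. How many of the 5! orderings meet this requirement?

78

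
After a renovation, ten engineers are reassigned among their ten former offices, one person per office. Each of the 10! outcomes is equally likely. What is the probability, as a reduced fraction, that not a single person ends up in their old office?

16481/44800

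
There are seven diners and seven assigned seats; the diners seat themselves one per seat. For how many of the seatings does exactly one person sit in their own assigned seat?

1855

Pick the single fixed position: C(7,1) = 7 ways.
The other 6 form a derangement: !6 = 265.
Total: 7 × 265 = 1855.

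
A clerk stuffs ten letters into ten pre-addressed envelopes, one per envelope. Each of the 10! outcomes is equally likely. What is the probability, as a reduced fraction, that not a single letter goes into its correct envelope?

16481/44800

Favorable outcomes: !10 = 1334961.
Total outcomes: 10! = 3628800.
Probability = 1334961/3628800 = 16481/44800.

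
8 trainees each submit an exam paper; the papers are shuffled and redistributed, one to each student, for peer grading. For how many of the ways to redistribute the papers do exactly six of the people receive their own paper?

Pick the 6 fixed positions: C(8,6) = 28 ways.
The remaining 2 must be deranged: !2 = 1.
Total: 28 × 1 = 28.

28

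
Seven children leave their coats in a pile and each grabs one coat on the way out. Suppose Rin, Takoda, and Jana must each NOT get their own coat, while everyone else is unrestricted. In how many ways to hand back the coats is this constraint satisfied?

Inclusion-exclusion on the 3 forbidden self-matches:
Σ_{j=0}^{3} (-1)^j C(3,j)(7-j)!
= C(3,0)·7! - C(3,1)·6! + C(3,2)·5! - C(3,3)·4!
= 5040 - 2160 + 360 - 24
= 3216

3216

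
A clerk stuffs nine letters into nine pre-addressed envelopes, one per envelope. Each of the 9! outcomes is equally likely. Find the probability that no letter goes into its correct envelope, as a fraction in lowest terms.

Favorable outcomes: !9 = 133496.
Total outcomes: 9! = 362880.
Probability = 133496/362880 = 16687/45360.

16687/45360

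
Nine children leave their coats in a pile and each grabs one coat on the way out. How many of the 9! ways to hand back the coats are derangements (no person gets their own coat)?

Use !n = n·!(n-1) + (-1)^n.
!9 = 9·14833 - 1 = 133496

133496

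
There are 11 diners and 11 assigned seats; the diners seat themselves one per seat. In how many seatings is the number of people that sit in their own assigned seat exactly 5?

Pick the 5 fixed positions: C(11,5) = 462 ways.
The other 6 form a derangement: !6 = 265.
Total: 462 × 265 = 122430.

122430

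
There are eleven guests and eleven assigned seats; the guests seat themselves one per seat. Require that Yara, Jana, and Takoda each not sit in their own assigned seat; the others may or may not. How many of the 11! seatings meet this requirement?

30078720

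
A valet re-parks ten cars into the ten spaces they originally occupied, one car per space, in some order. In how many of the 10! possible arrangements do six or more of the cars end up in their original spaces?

2176

Sum C(10,i)·!(10-i) for i = 6..10:
  i=6: C(10,6)·!4 = 210·9 = 1890
  i=7: C(10,7)·!3 = 120·2 = 240
  i=8: C(10,8)·!2 = 45·1 = 45
  i=9: C(10,9)·!1 = 10·0 = 0
  i=10: C(10,10)·!0 = 1·1 = 1
Total = 2176.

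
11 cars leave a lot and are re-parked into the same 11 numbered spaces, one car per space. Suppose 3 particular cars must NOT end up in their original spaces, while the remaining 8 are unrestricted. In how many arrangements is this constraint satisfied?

30078720

Inclusion-exclusion on the 3 forbidden self-matches:
Σ_{j=0}^{3} (-1)^j C(3,j)(11-j)!
= C(3,0)·11! - C(3,1)·10! + C(3,2)·9! - C(3,3)·8!
= 39916800 - 10886400 + 1088640 - 40320
= 30078720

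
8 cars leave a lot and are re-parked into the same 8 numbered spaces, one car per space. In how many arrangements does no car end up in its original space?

By inclusion-exclusion, !8 = Σ (-1)^k · 8!/k! for k=0..8
= 8! - 8!/1! + 8!/2! - 8!/3! + 8!/4! - 8!/5! + 8!/6! - 8!/7! + 8!/8!
= 40320 - 40320 + 20160 - 6720 + 1680 - 336 + 56 - 8 + 1
= 14833

14833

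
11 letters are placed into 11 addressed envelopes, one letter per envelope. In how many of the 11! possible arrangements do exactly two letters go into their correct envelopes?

Choose which 2 of the 11 are fixed: C(11,2) = 55.
The remaining 9 must be deranged: !9 = 133496.
Total: 55 × 133496 = 7342280.

7342280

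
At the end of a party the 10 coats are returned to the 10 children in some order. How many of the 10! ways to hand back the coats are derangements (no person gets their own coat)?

!10 = 10! · Σ_{k=0}^{10} (-1)^k/k!
= 10! - 10!/1! + 10!/2! - 10!/3! + 10!/4! - 10!/5! + 10!/6! - 10!/7! + 10!/8! - 10!/9! + 10!/10!
= 3628800 - 3628800 + 1814400 - 604800 + 151200 - 30240 + 5040 - 720 + 90 - 10 + 1
= 1334961

1334961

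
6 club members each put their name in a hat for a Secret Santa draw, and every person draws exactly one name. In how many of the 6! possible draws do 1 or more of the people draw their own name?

# with exactly i fixed is C(6,i)·!(6-i); sum over i=1..6:
  i=1: C(6,1)·!5 = 6·44 = 264
  i=2: C(6,2)·!4 = 15·9 = 135
  i=3: C(6,3)·!3 = 20·2 = 40
  i=4: C(6,4)·!2 = 15·1 = 15
  i=5: C(6,5)·!1 = 6·0 = 0
  i=6: C(6,6)·!0 = 1·1 = 1
Total = 455.

455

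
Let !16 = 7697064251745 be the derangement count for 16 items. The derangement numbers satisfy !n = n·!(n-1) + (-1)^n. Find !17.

!17 = 17·7697064251745 - 1 = 130850092279664.

130850092279664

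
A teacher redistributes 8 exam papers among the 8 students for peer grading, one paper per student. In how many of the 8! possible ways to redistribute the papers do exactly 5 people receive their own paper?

112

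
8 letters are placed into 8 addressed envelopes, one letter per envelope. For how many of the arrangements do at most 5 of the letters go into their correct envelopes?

40291

Sum C(8,i)·!(8-i) for i = 0..5:
  i=0: C(8,0)·!8 = 1·14833 = 14833
  i=1: C(8,1)·!7 = 8·1854 = 14832
  i=2: C(8,2)·!6 = 28·265 = 7420
  i=3: C(8,3)·!5 = 56·44 = 2464
  i=4: C(8,4)·!4 = 70·9 = 630
  i=5: C(8,5)·!3 = 56·2 = 112
Total = 40291.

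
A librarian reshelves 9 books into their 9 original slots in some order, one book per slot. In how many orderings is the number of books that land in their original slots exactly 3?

Choose which 3 of the 9 are fixed: C(9,3) = 84.
The other 6 form a derangement: !6 = 265.
Total: 84 × 265 = 22260.

22260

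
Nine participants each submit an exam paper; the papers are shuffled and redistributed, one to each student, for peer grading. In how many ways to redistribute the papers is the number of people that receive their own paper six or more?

205

Sum C(9,i)·!(9-i) for i = 6..9:
  i=6: C(9,6)·!3 = 84·2 = 168
  i=7: C(9,7)·!2 = 36·1 = 36
  i=8: C(9,8)·!1 = 9·0 = 0
  i=9: C(9,9)·!0 = 1·1 = 1
Total = 205.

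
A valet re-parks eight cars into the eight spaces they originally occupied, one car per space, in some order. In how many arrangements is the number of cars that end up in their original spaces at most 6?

40319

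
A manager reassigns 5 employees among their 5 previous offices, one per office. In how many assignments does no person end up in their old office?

44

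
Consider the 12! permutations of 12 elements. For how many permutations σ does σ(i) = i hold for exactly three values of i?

Choose which 3 of the 12 are fixed: C(12,3) = 220.
The remaining 9 must be deranged: !9 = 133496.
Total: 220 × 133496 = 29369120.

29369120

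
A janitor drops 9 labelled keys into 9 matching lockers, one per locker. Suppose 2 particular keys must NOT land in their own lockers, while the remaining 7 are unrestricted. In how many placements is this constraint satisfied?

287280

Inclusion-exclusion on the 2 forbidden self-matches:
Σ_{j=0}^{2} (-1)^j C(2,j)(9-j)!
= C(2,0)·9! - C(2,1)·8! + C(2,2)·7!
= 362880 - 80640 + 5040
= 287280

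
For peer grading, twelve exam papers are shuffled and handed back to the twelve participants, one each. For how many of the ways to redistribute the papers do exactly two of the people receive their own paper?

88107426

Choose which 2 of the 12 are fixed: C(12,2) = 66.
The other 10 form a derangement: !10 = 1334961.
Total: 66 × 1334961 = 88107426.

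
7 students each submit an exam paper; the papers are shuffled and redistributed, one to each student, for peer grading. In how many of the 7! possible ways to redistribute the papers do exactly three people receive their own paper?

315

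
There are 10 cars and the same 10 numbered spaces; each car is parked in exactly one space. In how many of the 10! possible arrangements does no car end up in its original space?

1334961

Use !n = n·!(n-1) + (-1)^n.
!10 = 10·133496 + 1 = 1334961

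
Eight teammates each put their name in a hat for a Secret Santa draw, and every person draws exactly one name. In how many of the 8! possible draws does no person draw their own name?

!8 = 8! · Σ_{k=0}^{8} (-1)^k/k!
= 8! - 8!/1! + 8!/2! - 8!/3! + 8!/4! - 8!/5! + 8!/6! - 8!/7! + 8!/8!
= 40320 - 40320 + 20160 - 6720 + 1680 - 336 + 56 - 8 + 1
= 14833

14833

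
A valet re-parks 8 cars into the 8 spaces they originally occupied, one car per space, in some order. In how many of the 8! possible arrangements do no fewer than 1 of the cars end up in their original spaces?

25487

# with exactly i fixed is C(8,i)·!(8-i); sum over i=1..8:
  i=1: C(8,1)·!7 = 8·1854 = 14832
  i=2: C(8,2)·!6 = 28·265 = 7420
  i=3: C(8,3)·!5 = 56·44 = 2464
  i=4: C(8,4)·!4 = 70·9 = 630
  i=5: C(8,5)·!3 = 56·2 = 112
  i=6: C(8,6)·!2 = 28·1 = 28
  i=7: C(8,7)·!1 = 8·0 = 0
  i=8: C(8,8)·!0 = 1·1 = 1
Total = 25487.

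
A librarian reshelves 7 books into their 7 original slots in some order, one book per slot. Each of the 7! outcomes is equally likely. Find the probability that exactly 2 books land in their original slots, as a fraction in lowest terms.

11/60

Favorable outcomes: C(7,2)·!5 = 21·44 = 924.
Total outcomes: 7! = 5040.
Probability = 924/5040 = 11/60.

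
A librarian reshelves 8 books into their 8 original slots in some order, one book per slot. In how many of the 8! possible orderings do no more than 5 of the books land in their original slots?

Sum C(8,i)·!(8-i) for i = 0..5:
  i=0: C(8,0)·!8 = 1·14833 = 14833
  i=1: C(8,1)·!7 = 8·1854 = 14832
  i=2: C(8,2)·!6 = 28·265 = 7420
  i=3: C(8,3)·!5 = 56·44 = 2464
  i=4: C(8,4)·!4 = 70·9 = 630
  i=5: C(8,5)·!3 = 56·2 = 112
Total = 40291.

40291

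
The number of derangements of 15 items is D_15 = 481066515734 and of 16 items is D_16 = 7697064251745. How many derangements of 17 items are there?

D_17 = (17-1)·(D_16 + D_15) = 16·(7697064251745 + 481066515734) = 16·8178130767479 = 130850092279664.

130850092279664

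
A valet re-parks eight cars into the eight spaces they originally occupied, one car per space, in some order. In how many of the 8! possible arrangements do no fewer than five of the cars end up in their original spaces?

141

# with exactly i fixed is C(8,i)·!(8-i); sum over i=5..8:
  i=5: C(8,5)·!3 = 56·2 = 112
  i=6: C(8,6)·!2 = 28·1 = 28
  i=7: C(8,7)·!1 = 8·0 = 0
  i=8: C(8,8)·!0 = 1·1 = 1
Total = 141.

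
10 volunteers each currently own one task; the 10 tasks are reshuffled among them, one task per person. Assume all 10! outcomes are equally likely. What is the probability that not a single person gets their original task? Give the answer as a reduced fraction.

Favorable outcomes: !10 = 1334961.
Total outcomes: 10! = 3628800.
Probability = 1334961/3628800 = 16481/44800.

16481/44800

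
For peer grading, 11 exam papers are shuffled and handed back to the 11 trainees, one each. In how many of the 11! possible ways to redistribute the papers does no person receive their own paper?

14684570

The subfactorial !11 = [11!/e] (nearest integer).
11! = 39916800, and 39916800/e ≈ 14684570.08, so !11 = 14684570.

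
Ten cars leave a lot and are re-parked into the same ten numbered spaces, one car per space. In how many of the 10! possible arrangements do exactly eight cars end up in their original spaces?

45

Pick the 8 fixed positions: C(10,8) = 45 ways.
The remaining 2 must be deranged: !2 = 1.
Total: 45 × 1 = 45.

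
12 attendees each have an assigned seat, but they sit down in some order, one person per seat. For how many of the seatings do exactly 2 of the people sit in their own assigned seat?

88107426

Choose which 2 of the 12 are fixed: C(12,2) = 66.
The remaining 10 must be deranged: !10 = 1334961.
Total: 66 × 1334961 = 88107426.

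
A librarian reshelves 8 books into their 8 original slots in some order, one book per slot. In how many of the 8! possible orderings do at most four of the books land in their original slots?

40179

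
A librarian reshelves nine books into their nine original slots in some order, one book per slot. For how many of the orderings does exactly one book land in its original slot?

133497

Choose which one of the 9 is fixed: C(9,1) = 9.
The other 8 form a derangement: !8 = 14833.
Total: 9 × 14833 = 133497.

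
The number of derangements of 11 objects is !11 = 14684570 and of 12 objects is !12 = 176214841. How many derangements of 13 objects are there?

2290792932

!13 = (13-1)·(!12 + !11) = 12·(176214841 + 14684570) = 12·190899411 = 2290792932.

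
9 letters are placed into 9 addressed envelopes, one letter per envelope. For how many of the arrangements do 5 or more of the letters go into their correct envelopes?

1339

# with exactly i fixed is C(9,i)·!(9-i); sum over i=5..9:
  i=5: C(9,5)·!4 = 126·9 = 1134
  i=6: C(9,6)·!3 = 84·2 = 168
  i=7: C(9,7)·!2 = 36·1 = 36
  i=8: C(9,8)·!1 = 9·0 = 0
  i=9: C(9,9)·!0 = 1·1 = 1
Total = 1339.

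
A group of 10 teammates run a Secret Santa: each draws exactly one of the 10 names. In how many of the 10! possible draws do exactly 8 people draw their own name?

45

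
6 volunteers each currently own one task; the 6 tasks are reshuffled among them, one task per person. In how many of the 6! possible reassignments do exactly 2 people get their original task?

135

Choose which 2 of the 6 are fixed: C(6,2) = 15.
The remaining 4 must be deranged: !4 = 9.
Total: 15 × 9 = 135.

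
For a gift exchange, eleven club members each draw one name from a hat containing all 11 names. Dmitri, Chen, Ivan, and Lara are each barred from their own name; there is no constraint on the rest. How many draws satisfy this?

27422640

Let A_j be the event that the j-th constrained one is fixed. By inclusion-exclusion over the 4 events:
Σ_{j=0}^{4} (-1)^j C(4,j)(11-j)!
= C(4,0)·11! - C(4,1)·10! + C(4,2)·9! - C(4,3)·8! + C(4,4)·7!
= 39916800 - 14515200 + 2177280 - 161280 + 5040
= 27422640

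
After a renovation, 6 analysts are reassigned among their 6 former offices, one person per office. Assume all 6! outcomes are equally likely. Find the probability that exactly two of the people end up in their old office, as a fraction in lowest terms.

Favorable outcomes: C(6,2)·!4 = 15·9 = 135.
Total outcomes: 6! = 720.
Probability = 135/720 = 3/16.

3/16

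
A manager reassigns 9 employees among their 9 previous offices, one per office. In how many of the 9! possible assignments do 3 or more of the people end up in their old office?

29143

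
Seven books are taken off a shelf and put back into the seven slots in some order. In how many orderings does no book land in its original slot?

The number of derangements of 7 is !7 = Σ_{k=0}^{7} (-1)^k·7!/k!
= 7! - 7!/1! + 7!/2! - 7!/3! + 7!/4! - 7!/5! + 7!/6! - 7!/7!
= 5040 - 5040 + 2520 - 840 + 210 - 42 + 7 - 1
= 1854

1854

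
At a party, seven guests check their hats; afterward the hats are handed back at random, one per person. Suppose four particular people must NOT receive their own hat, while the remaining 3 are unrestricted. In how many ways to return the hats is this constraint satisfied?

Inclusion-exclusion on the 4 forbidden self-matches:
Σ_{j=0}^{4} (-1)^j C(4,j)(7-j)!
= C(4,0)·7! - C(4,1)·6! + C(4,2)·5! - C(4,3)·4! + C(4,4)·3!
= 5040 - 2880 + 720 - 96 + 6
= 2790

2790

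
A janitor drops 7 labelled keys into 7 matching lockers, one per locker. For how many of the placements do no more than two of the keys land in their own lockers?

Sum C(7,i)·!(7-i) for i = 0..2:
  i=0: C(7,0)·!7 = 1·1854 = 1854
  i=1: C(7,1)·!6 = 7·265 = 1855
  i=2: C(7,2)·!5 = 21·44 = 924
Total = 4633.

4633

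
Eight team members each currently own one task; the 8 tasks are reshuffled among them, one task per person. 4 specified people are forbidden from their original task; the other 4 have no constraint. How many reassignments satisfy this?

Inclusion-exclusion on the 4 forbidden self-matches:
Σ_{j=0}^{4} (-1)^j C(4,j)(8-j)!
= C(4,0)·8! - C(4,1)·7! + C(4,2)·6! - C(4,3)·5! + C(4,4)·4!
= 40320 - 20160 + 4320 - 480 + 24
= 24024

24024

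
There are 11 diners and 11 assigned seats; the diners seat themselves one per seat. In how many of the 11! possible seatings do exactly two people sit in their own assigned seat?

7342280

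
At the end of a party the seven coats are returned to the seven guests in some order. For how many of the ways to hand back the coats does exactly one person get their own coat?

Choose which one of the 7 is fixed: C(7,1) = 7.
The remaining 6 must be deranged: !6 = 265.
Total: 7 × 265 = 1855.

1855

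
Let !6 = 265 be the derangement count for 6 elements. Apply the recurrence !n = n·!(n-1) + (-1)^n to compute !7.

!7 = 7·265 - 1 = 1854.

1854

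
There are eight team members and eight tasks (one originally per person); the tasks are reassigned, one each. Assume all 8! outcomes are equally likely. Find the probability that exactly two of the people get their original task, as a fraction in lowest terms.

Favorable outcomes: C(8,2)·!6 = 28·265 = 7420.
Total outcomes: 8! = 40320.
Probability = 7420/40320 = 53/288.

53/288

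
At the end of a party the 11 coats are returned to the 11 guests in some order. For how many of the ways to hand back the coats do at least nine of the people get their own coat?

56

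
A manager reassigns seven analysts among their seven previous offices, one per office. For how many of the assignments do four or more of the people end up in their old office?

92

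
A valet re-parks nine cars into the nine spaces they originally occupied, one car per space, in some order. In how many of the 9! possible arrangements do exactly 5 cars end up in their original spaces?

1134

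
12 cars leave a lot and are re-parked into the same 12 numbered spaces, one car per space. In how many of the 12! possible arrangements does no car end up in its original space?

By inclusion-exclusion, !12 = Σ (-1)^k · 12!/k! for k=0..12
= 12! - 12!/1! + 12!/2! - 12!/3! + 12!/4! - 12!/5! + 12!/6! - 12!/7! + 12!/8! - 12!/9! + 12!/10! - 12!/11! + 12!/12!
= 479001600 - 479001600 + 239500800 - 79833600 + 19958400 - 3991680 + 665280 - 95040 + 11880 - 1320 + 132 - 12 + 1
= 176214841

176214841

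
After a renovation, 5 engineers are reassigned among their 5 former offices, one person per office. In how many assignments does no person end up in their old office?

44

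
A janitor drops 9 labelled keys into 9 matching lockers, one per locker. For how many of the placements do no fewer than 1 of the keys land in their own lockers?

# with exactly i fixed is C(9,i)·!(9-i); sum over i=1..9:
  i=1: C(9,1)·!8 = 9·14833 = 133497
  i=2: C(9,2)·!7 = 36·1854 = 66744
  i=3: C(9,3)·!6 = 84·265 = 22260
  i=4: C(9,4)·!5 = 126·44 = 5544
  i=5: C(9,5)·!4 = 126·9 = 1134
  i=6: C(9,6)·!3 = 84·2 = 168
  i=7: C(9,7)·!2 = 36·1 = 36
  i=8: C(9,8)·!1 = 9·0 = 0
  i=9: C(9,9)·!0 = 1·1 = 1
Total = 229384.

229384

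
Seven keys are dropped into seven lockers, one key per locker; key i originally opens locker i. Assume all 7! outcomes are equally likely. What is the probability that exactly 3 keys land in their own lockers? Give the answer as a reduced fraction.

1/16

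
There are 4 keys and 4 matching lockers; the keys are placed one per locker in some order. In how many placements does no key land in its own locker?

9

The number of derangements of 4 is !4 = Σ_{k=0}^{4} (-1)^k·4!/k!
= 4! - 4!/1! + 4!/2! - 4!/3! + 4!/4!
= 24 - 24 + 12 - 4 + 1
= 9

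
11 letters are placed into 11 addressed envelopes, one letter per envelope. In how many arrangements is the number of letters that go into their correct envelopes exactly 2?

Pick the 2 fixed positions: C(11,2) = 55 ways.
The remaining 9 must be deranged: !9 = 133496.
Total: 55 × 133496 = 7342280.

7342280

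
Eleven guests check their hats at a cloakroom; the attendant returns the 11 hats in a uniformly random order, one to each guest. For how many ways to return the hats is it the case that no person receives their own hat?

14684570

!11 = 11! · Σ_{k=0}^{11} (-1)^k/k!
= 11! - 11!/1! + 11!/2! - 11!/3! + 11!/4! - 11!/5! + 11!/6! - 11!/7! + 11!/8! - 11!/9! + 11!/10! - 11!/11!
= 39916800 - 39916800 + 19958400 - 6652800 + 1663200 - 332640 + 55440 - 7920 + 990 - 110 + 11 - 1
= 14684570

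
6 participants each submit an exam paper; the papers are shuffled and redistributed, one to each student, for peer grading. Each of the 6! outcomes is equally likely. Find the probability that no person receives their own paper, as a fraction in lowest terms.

53/144

Favorable outcomes: !6 = 265.
Total outcomes: 6! = 720.
Probability = 265/720 = 53/144.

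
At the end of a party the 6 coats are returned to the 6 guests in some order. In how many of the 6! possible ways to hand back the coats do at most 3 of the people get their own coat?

704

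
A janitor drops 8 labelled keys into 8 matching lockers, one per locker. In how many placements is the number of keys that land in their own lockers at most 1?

29665

# with exactly i fixed is C(8,i)·!(8-i); sum over i=0..1:
  i=0: C(8,0)·!8 = 1·14833 = 14833
  i=1: C(8,1)·!7 = 8·1854 = 14832
Total = 29665.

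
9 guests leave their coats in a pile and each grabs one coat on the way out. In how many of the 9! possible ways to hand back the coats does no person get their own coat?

Use !n = (n-1)(!(n-1) + !(n-2)).
!9 = 8·(14833 + 1854) = 8·16687 = 133496

133496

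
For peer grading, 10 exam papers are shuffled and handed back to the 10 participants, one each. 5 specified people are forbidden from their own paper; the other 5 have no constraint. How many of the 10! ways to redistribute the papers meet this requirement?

2170680

Inclusion-exclusion on the 5 forbidden self-matches:
Σ_{j=0}^{5} (-1)^j C(5,j)(10-j)!
= C(5,0)·10! - C(5,1)·9! + C(5,2)·8! - C(5,3)·7! + C(5,4)·6! - C(5,5)·5!
= 3628800 - 1814400 + 403200 - 50400 + 3600 - 120
= 2170680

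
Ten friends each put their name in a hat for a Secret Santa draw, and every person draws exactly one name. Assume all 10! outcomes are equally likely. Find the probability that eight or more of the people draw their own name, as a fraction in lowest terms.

Favorable outcomes: Σ_{i≥8} C(10,i)·!(10-i) = 45·1 + 10·0 + 1·1 = 46.
Total outcomes: 10! = 3628800.
Probability = 46/3628800 = 23/1814400.

23/1814400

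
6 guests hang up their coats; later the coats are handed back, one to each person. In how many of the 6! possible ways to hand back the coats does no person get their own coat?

265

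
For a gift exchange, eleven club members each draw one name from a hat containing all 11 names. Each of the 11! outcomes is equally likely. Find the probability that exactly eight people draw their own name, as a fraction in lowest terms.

1/120960

Favorable outcomes: C(11,8)·!3 = 165·2 = 330.
Total outcomes: 11! = 39916800.
Probability = 330/39916800 = 1/120960.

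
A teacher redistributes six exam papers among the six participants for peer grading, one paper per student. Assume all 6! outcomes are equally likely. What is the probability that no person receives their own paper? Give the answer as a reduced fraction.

Favorable outcomes: !6 = 265.
Total outcomes: 6! = 720.
Probability = 265/720 = 53/144.

53/144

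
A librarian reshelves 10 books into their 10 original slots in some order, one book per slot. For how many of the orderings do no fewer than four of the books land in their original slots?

68914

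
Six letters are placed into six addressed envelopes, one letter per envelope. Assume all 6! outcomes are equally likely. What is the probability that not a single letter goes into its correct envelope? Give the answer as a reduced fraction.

Favorable outcomes: !6 = 265.
Total outcomes: 6! = 720.
Probability = 265/720 = 53/144.

53/144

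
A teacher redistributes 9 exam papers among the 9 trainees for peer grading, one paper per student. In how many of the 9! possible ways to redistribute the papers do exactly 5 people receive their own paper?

1134

Choose which 5 of the 9 are fixed: C(9,5) = 126.
The other 4 form a derangement: !4 = 9.
Total: 126 × 9 = 1134.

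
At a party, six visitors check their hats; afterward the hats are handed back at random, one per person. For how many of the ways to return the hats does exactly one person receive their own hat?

264

Pick the single fixed position: C(6,1) = 6 ways.
The other 5 form a derangement: !5 = 44.
Total: 6 × 44 = 264.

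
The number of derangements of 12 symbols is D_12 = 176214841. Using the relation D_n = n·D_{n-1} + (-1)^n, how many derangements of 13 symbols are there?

D_13 = 13·176214841 - 1 = 2290792932.

2290792932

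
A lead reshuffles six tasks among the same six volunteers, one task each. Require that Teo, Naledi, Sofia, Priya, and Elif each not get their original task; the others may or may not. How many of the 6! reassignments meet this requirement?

Inclusion-exclusion on the 5 forbidden self-matches:
Σ_{j=0}^{5} (-1)^j C(5,j)(6-j)!
= C(5,0)·6! - C(5,1)·5! + C(5,2)·4! - C(5,3)·3! + C(5,4)·2! - C(5,5)·1!
= 720 - 600 + 240 - 60 + 10 - 1
= 309

309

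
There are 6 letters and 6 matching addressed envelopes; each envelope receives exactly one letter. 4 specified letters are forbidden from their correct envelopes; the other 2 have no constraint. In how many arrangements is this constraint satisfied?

362

Inclusion-exclusion on the 4 forbidden self-matches:
Σ_{j=0}^{4} (-1)^j C(4,j)(6-j)!
= C(4,0)·6! - C(4,1)·5! + C(4,2)·4! - C(4,3)·3! + C(4,4)·2!
= 720 - 480 + 144 - 24 + 2
= 362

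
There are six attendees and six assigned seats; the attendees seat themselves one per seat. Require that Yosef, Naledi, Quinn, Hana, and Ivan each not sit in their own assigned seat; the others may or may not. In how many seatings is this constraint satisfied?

Inclusion-exclusion on the 5 forbidden self-matches:
Σ_{j=0}^{5} (-1)^j C(5,j)(6-j)!
= C(5,0)·6! - C(5,1)·5! + C(5,2)·4! - C(5,3)·3! + C(5,4)·2! - C(5,5)·1!
= 720 - 600 + 240 - 60 + 10 - 1
= 309

309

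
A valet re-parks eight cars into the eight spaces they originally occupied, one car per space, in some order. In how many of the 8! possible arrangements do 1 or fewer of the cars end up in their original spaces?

29665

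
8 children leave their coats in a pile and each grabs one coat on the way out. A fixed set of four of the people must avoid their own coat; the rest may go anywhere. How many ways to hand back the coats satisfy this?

Inclusion-exclusion on the 4 forbidden self-matches:
Σ_{j=0}^{4} (-1)^j C(4,j)(8-j)!
= C(4,0)·8! - C(4,1)·7! + C(4,2)·6! - C(4,3)·5! + C(4,4)·4!
= 40320 - 20160 + 4320 - 480 + 24
= 24024

24024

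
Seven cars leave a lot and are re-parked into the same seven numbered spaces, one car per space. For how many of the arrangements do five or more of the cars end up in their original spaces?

22

# with exactly i fixed is C(7,i)·!(7-i); sum over i=5..7:
  i=5: C(7,5)·!2 = 21·1 = 21
  i=6: C(7,6)·!1 = 7·0 = 0
  i=7: C(7,7)·!0 = 1·1 = 1
Total = 22.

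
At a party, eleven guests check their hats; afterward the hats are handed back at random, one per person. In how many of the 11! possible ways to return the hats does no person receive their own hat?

14684570

!11 = 11! · Σ_{k=0}^{11} (-1)^k/k!
= 11! - 11!/1! + 11!/2! - 11!/3! + 11!/4! - 11!/5! + 11!/6! - 11!/7! + 11!/8! - 11!/9! + 11!/10! - 11!/11!
= 39916800 - 39916800 + 19958400 - 6652800 + 1663200 - 332640 + 55440 - 7920 + 990 - 110 + 11 - 1
= 14684570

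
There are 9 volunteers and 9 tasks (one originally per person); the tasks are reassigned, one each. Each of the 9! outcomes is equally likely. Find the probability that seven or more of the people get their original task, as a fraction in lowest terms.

37/362880

Favorable outcomes: Σ_{i≥7} C(9,i)·!(9-i) = 36·1 + 9·0 + 1·1 = 37.
Total outcomes: 9! = 362880.
Probability = 37/362880 = 37/362880.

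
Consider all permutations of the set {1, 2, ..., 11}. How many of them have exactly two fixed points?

Choose which 2 of the 11 are fixed: C(11,2) = 55.
The other 9 form a derangement: !9 = 133496.
Total: 55 × 133496 = 7342280.

7342280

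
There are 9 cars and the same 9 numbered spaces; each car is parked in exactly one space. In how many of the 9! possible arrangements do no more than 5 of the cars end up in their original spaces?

362675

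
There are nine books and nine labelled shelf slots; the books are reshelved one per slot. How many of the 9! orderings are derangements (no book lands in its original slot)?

133496

!9 is the nearest integer to 9!/e.
9! = 362880, and 362880/e ≈ 133496.09, so !9 = 133496.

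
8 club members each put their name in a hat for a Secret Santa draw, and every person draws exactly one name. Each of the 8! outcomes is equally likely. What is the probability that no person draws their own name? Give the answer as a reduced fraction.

Favorable outcomes: !8 = 14833.
Total outcomes: 8! = 40320.
Probability = 14833/40320 = 2119/5760.

2119/5760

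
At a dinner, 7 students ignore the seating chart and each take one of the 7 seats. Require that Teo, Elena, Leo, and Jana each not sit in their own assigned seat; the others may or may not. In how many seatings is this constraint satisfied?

2790

Inclusion-exclusion on the 4 forbidden self-matches:
Σ_{j=0}^{4} (-1)^j C(4,j)(7-j)!
= C(4,0)·7! - C(4,1)·6! + C(4,2)·5! - C(4,3)·4! + C(4,4)·3!
= 5040 - 2880 + 720 - 96 + 6
= 2790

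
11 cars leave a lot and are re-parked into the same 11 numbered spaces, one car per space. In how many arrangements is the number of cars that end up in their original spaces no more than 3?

39158866

Sum C(11,i)·!(11-i) for i = 0..3:
  i=0: C(11,0)·!11 = 1·14684570 = 14684570
  i=1: C(11,1)·!10 = 11·1334961 = 14684571
  i=2: C(11,2)·!9 = 55·133496 = 7342280
  i=3: C(11,3)·!8 = 165·14833 = 2447445
Total = 39158866.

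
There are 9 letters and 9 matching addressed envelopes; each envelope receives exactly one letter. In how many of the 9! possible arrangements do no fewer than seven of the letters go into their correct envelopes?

37

Sum C(9,i)·!(9-i) for i = 7..9:
  i=7: C(9,7)·!2 = 36·1 = 36
  i=8: C(9,8)·!1 = 9·0 = 0
  i=9: C(9,9)·!0 = 1·1 = 1
Total = 37.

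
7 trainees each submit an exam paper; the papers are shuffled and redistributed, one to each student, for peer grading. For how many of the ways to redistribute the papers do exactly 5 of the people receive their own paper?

21

Pick the 5 fixed positions: C(7,5) = 21 ways.
The remaining 2 must be deranged: !2 = 1.
Total: 21 × 1 = 21.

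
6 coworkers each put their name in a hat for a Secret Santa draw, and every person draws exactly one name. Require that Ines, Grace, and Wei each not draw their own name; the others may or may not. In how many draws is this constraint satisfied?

426

Inclusion-exclusion on the 3 forbidden self-matches:
Σ_{j=0}^{3} (-1)^j C(3,j)(6-j)!
= C(3,0)·6! - C(3,1)·5! + C(3,2)·4! - C(3,3)·3!
= 720 - 360 + 72 - 6
= 426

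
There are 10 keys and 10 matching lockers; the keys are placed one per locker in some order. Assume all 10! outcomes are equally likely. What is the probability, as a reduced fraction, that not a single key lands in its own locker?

16481/44800

Favorable outcomes: !10 = 1334961.
Total outcomes: 10! = 3628800.
Probability = 1334961/3628800 = 16481/44800.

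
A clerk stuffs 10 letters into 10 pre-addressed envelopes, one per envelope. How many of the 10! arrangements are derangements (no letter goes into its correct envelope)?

!10 is the nearest integer to 10!/e.
10! = 3628800, and 3628800/e ≈ 1334960.92, so !10 = 1334961.

1334961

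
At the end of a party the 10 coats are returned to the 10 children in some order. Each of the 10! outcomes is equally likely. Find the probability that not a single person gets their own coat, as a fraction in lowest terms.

Favorable outcomes: !10 = 1334961.
Total outcomes: 10! = 3628800.
Probability = 1334961/3628800 = 16481/44800.

16481/44800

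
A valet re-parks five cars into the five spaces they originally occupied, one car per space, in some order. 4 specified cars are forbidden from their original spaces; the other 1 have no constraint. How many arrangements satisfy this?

Inclusion-exclusion on the 4 forbidden self-matches:
Σ_{j=0}^{4} (-1)^j C(4,j)(5-j)!
= C(4,0)·5! - C(4,1)·4! + C(4,2)·3! - C(4,3)·2! + C(4,4)·1!
= 120 - 96 + 36 - 8 + 1
= 53

53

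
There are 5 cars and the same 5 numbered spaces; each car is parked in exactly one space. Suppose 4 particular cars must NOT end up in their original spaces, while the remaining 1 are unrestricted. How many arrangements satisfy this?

53

Let A_j be the event that the j-th constrained one is fixed. By inclusion-exclusion over the 4 events:
Σ_{j=0}^{4} (-1)^j C(4,j)(5-j)!
= C(4,0)·5! - C(4,1)·4! + C(4,2)·3! - C(4,3)·2! + C(4,4)·1!
= 120 - 96 + 36 - 8 + 1
= 53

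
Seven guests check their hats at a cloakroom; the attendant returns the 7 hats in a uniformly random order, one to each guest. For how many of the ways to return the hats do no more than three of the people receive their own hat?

4948

# with exactly i fixed is C(7,i)·!(7-i); sum over i=0..3:
  i=0: C(7,0)·!7 = 1·1854 = 1854
  i=1: C(7,1)·!6 = 7·265 = 1855
  i=2: C(7,2)·!5 = 21·44 = 924
  i=3: C(7,3)·!4 = 35·9 = 315
Total = 4948.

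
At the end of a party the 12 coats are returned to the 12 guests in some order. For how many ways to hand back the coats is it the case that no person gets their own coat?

!12 is the nearest integer to 12!/e.
12! = 479001600, and 479001600/e ≈ 176214840.93, so !12 = 176214841.

176214841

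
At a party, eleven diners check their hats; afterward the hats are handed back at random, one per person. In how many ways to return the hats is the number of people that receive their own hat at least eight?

Sum C(11,i)·!(11-i) for i = 8..11:
  i=8: C(11,8)·!3 = 165·2 = 330
  i=9: C(11,9)·!2 = 55·1 = 55
  i=10: C(11,10)·!1 = 11·0 = 0
  i=11: C(11,11)·!0 = 1·1 = 1
Total = 386.

386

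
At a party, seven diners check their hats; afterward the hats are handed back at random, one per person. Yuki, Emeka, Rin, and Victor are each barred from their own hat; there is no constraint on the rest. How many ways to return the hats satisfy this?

2790

Let A_j be the event that the j-th constrained one is fixed. By inclusion-exclusion over the 4 events:
Σ_{j=0}^{4} (-1)^j C(4,j)(7-j)!
= C(4,0)·7! - C(4,1)·6! + C(4,2)·5! - C(4,3)·4! + C(4,4)·3!
= 5040 - 2880 + 720 - 96 + 6
= 2790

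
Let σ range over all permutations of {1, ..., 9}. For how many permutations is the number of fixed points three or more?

Sum C(9,i)·!(9-i) for i = 3..9:
  i=3: C(9,3)·!6 = 84·265 = 22260
  i=4: C(9,4)·!5 = 126·44 = 5544
  i=5: C(9,5)·!4 = 126·9 = 1134
  i=6: C(9,6)·!3 = 84·2 = 168
  i=7: C(9,7)·!2 = 36·1 = 36
  i=8: C(9,8)·!1 = 9·0 = 0
  i=9: C(9,9)·!0 = 1·1 = 1
Total = 29143.

29143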